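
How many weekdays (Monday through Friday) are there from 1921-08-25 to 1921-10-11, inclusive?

1921-08-25 is a Thursday.
From 1921-08-25 to 1921-10-11 is 48 days inclusive.
48 = 7 × 6 + 6, so there are 6 full weeks plus 6 extra days.
Each full week contributes 5 weekdays (Mon–Fri): 6 × 5 = 30.
The 6 extra days are Thursday, Friday, Saturday, Sunday, Monday, Tuesday — 4 of them qualify.
Total: 30 + 4 = 34.

34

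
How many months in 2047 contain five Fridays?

A month has five Fridays exactly when Friday falls within its first (length − 28) days.
Jan: 31 days, starts Tue → 5 of Tue, Wed, Thu
Feb: 28 days, starts Fri → 5 of (none)
Mar: 31 days, starts Fri → 5 of Fri, Sat, Sun ✓
Apr: 30 days, starts Mon → 5 of Mon, Tue
May: 31 days, starts Wed → 5 of Wed, Thu, Fri ✓
Jun: 30 days, starts Sat → 5 of Sat, Sun
Jul: 31 days, starts Mon → 5 of Mon, Tue, Wed
Aug: 31 days, starts Thu → 5 of Thu, Fri, Sat ✓
Sep: 30 days, starts Sun → 5 of Sun, Mon
Oct: 31 days, starts Tue → 5 of Tue, Wed, Thu
Nov: 30 days, starts Fri → 5 of Fri, Sat ✓
Dec: 31 days, starts Sun → 5 of Sun, Mon, Tue
Months with five Fridays: Mar, May, Aug, Nov.

4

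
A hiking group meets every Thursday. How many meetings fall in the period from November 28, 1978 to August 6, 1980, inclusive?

88

November 28, 1978 is a Tuesday.
The range spans 618 days (inclusive of both endpoints).
618 = 7 × 88 + 2, so there are 88 full weeks plus 2 extra days.
Each full week contributes one Thursday: 88 so far.
The 2 extra days are Tue, Wed — none qualify.
Total: 88 + 0 = 88.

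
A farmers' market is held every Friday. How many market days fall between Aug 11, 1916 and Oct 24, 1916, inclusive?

Aug 11, 1916 is a Friday.
The range spans 75 days (inclusive of both endpoints).
75 = 7 × 10 + 5, so there are 10 full weeks plus 5 extra days.
Each full week contributes one Friday: 10 so far.
The 5 extra days are Fri, Sat, Sun, Mon, Tue — 1 of them qualifies.
Total: 10 + 1 = 11.

11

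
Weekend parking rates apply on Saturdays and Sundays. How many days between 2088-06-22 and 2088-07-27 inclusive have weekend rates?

10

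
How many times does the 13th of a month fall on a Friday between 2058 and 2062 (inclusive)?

Friday-the-13ths by year:
2058: Sep, Dec
2059: Jun
2060: Feb, Aug
2061: May
2062: Jan, Oct

8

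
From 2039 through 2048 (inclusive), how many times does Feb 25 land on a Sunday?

1

Day of week of February 25 in each year:
2039: Fri, 2040: Sat, 2041: Mon, 2042: Tue, 2043: Wed, 2044: Thu, 2045: Sat, 2046: Sun ✓, 2047: Mon, 2048: Tue
Sundays: 2046.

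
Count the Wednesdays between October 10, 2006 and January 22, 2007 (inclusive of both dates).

15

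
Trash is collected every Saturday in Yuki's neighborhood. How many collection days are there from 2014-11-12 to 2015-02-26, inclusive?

2014-11-12 is a Wednesday.
From 2014-11-12 to 2015-02-26 is 107 days inclusive.
107 = 7 × 15 + 2, so there are 15 full weeks plus 2 extra days.
Each full week contributes one Saturday: 15 so far.
The 2 extra days are Wed, Thu — none qualify.
Total: 15 + 0 = 15.

15 Saturdays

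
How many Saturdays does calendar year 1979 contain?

52

January 1, 1979 is a Monday.
That's 365 days from start to end, counting both.
365 = 7 × 52 + 1, so there are 52 full weeks plus 1 extra day.
Each full week contributes one Saturday: 52 so far.
The 1 extra day is Mon — none qualify.
Total: 52 + 0 = 52.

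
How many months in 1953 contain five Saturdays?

A month has five Saturdays exactly when Saturday falls within its first (length − 28) days.
Jan: 31 days, starts Thu → 5 of Thu, Fri, Sat ✓
Feb: 28 days, starts Sun → 5 of (none)
Mar: 31 days, starts Sun → 5 of Sun, Mon, Tue
Apr: 30 days, starts Wed → 5 of Wed, Thu
May: 31 days, starts Fri → 5 of Fri, Sat, Sun ✓
Jun: 30 days, starts Mon → 5 of Mon, Tue
Jul: 31 days, starts Wed → 5 of Wed, Thu, Fri
Aug: 31 days, starts Sat → 5 of Sat, Sun, Mon ✓
Sep: 30 days, starts Tue → 5 of Tue, Wed
Oct: 31 days, starts Thu → 5 of Thu, Fri, Sat ✓
Nov: 30 days, starts Sun → 5 of Sun, Mon
Dec: 31 days, starts Tue → 5 of Tue, Wed, Thu
Months with five Saturdays: Jan, May, Aug, Oct.

4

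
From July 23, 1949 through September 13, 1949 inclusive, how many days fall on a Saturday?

8 Saturdays

July 23, 1949 is a Saturday.
That's 53 days from start to end, counting both.
53 = 7 × 7 + 4, so there are 7 full weeks plus 4 extra days.
Each full week contributes one Saturday: 7 so far.
The 4 extra days are Saturday, Sunday, Monday, Tuesday — 1 of them qualifies.
Total: 7 + 1 = 8.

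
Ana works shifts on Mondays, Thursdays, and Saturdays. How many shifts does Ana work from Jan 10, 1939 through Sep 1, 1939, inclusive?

Jan 10, 1939 is a Tuesday.
The range spans 235 days (inclusive of both endpoints).
235 = 7 × 33 + 4, so there are 33 full weeks plus 4 extra days.
Each full week contributes 3 days from the set (Mon, Thu, Sat): 33 × 3 = 99.
The 4 extra days are Tuesday, Wednesday, Thursday, Friday — 1 of them qualifies.
Total: 99 + 1 = 100.

100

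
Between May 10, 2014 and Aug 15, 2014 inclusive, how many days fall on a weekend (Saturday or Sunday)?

May 10, 2014 is a Saturday.
The range spans 98 days (inclusive of both endpoints).
98 = 7 × 14, so the span is exactly 14 full weeks.
Each full week contributes 2 weekend days (Sat, Sun): 14 × 2 = 28.

28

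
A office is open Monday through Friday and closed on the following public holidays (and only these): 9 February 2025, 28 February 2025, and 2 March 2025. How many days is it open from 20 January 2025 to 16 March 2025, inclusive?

20 January 2025 is a Monday.
The range spans 56 days (inclusive of both endpoints).
56 = 7 × 8, so the span is exactly 8 full weeks.
Each full week contributes 5 weekdays (Mon–Fri): 8 × 5 = 40.
Holidays: 9 February 2025 (Sun); 28 February 2025 (Fri); 2 March 2025 (Sun).
1 of the 3 holidays fall on weekdays; the rest are weekends and were already excluded.
Business days: 40 − 1 = 39.

39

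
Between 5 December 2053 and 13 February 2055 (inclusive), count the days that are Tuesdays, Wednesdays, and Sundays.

186

5 December 2053 is a Friday.
From 5 December 2053 to 13 February 2055 is 436 days inclusive.
436 = 7 × 62 + 2, so there are 62 full weeks plus 2 extra days.
Each full week contributes 3 days from the set (Tue, Wed, Sun): 62 × 3 = 186.
The 2 extra days are Friday, Saturday — none qualify.
Total: 186 + 0 = 186.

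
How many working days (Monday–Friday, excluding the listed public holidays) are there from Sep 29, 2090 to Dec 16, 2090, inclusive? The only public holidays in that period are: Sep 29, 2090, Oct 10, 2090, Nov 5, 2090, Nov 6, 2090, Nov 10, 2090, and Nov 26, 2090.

52

Sep 29, 2090 is a Friday.
The range spans 79 days (inclusive of both endpoints).
79 = 7 × 11 + 2, so there are 11 full weeks plus 2 extra days.
Each full week contributes 5 weekdays (Mon–Fri): 11 × 5 = 55.
The 2 extra days are Friday, Saturday — 1 of them qualifies.
Total: 55 + 1 = 56.
Holidays: Sep 29, 2090 (Fri); Oct 10, 2090 (Tue); Nov 5, 2090 (Sun); Nov 6, 2090 (Mon); Nov 10, 2090 (Fri); Nov 26, 2090 (Sun).
4 of the 6 holidays fall on weekdays; the rest are weekends and were already excluded.
Business days: 56 − 4 = 52.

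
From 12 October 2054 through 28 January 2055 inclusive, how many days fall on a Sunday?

15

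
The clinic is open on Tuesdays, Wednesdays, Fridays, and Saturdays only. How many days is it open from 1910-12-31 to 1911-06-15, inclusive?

95

1910-12-31 is a Saturday.
That's 167 days from start to end, counting both.
167 = 7 × 23 + 6, so there are 23 full weeks plus 6 extra days.
Each full week contributes 4 days from the set (Tue, Wed, Fri, Sat): 23 × 4 = 92.
The 6 extra days are Saturday, Sunday, Monday, Tuesday, Wednesday, Thursday — 3 of them qualify.
Total: 92 + 3 = 95.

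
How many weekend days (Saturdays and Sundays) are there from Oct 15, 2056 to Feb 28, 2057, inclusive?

Oct 15, 2056 is a Sunday.
The range spans 137 days (inclusive of both endpoints).
137 = 7 × 19 + 4, so there are 19 full weeks plus 4 extra days.
Each full week contributes 2 weekend days (Sat, Sun): 19 × 2 = 38.
The 4 extra days are Sun, Mon, Tue, Wed — 1 of them qualifies.
Total: 38 + 1 = 39.

39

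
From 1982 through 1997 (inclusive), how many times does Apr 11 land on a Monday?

3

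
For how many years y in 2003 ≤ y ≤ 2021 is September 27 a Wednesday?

2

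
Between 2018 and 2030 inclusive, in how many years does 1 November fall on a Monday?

Day of week of November 1 in each year:
2018: Thu, 2019: Fri, 2020: Sun, 2021: Mon ✓, 2022: Tue, 2023: Wed, 2024: Fri, 2025: Sat, 2026: Sun, 2027: Mon ✓, 2028: Wed, 2029: Thu, 2030: Fri
Mondays: 2021, 2027.

2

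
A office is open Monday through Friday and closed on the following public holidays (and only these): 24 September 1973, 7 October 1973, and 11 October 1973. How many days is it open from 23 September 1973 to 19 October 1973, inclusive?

18

23 September 1973 is a Sunday.
The range spans 27 days (inclusive of both endpoints).
27 = 7 × 3 + 6, so there are 3 full weeks plus 6 extra days.
Each full week contributes 5 weekdays (Mon–Fri): 3 × 5 = 15.
The 6 extra days are Sun, Mon, Tue, Wed, Thu, Fri — 5 of them qualify.
Total: 15 + 5 = 20.
Holidays: 24 September 1973 (Mon); 7 October 1973 (Sun); 11 October 1973 (Thu).
2 of the 3 holidays fall on weekdays; the rest are weekends and were already excluded.
Business days: 20 − 2 = 18.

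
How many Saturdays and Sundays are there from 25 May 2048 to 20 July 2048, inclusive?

25 May 2048 is a Monday.
That's 57 days from start to end, counting both.
57 = 7 × 8 + 1, so there are 8 full weeks plus 1 extra day.
Each full week contributes 2 weekend days (Sat, Sun): 8 × 2 = 16.
The 1 extra day is Mon — none qualify.
Total: 16 + 0 = 16.

16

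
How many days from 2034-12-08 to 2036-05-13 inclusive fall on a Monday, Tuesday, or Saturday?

225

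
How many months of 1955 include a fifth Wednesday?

4

A month has five Wednesdays exactly when Wednesday falls within its first (length − 28) days.
Jan: 31 days, starts Sat → 5 of Sat, Sun, Mon
Feb: 28 days, starts Tue → 5 of (none)
Mar: 31 days, starts Tue → 5 of Tue, Wed, Thu ✓
Apr: 30 days, starts Fri → 5 of Fri, Sat
May: 31 days, starts Sun → 5 of Sun, Mon, Tue
Jun: 30 days, starts Wed → 5 of Wed, Thu ✓
Jul: 31 days, starts Fri → 5 of Fri, Sat, Sun
Aug: 31 days, starts Mon → 5 of Mon, Tue, Wed ✓
Sep: 30 days, starts Thu → 5 of Thu, Fri
Oct: 31 days, starts Sat → 5 of Sat, Sun, Mon
Nov: 30 days, starts Tue → 5 of Tue, Wed ✓
Dec: 31 days, starts Thu → 5 of Thu, Fri, Sat
Months with five Wednesdays: Mar, Jun, Aug, Nov.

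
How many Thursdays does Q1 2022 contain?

13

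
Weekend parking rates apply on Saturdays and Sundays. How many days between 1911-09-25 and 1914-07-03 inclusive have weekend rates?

1911-09-25 is a Monday.
From 1911-09-25 to 1914-07-03 is 1013 days inclusive.
1013 = 7 × 144 + 5, so there are 144 full weeks plus 5 extra days.
Each full week contributes 2 weekend days (Sat, Sun): 144 × 2 = 288.
The 5 extra days are Mon, Tue, Wed, Thu, Fri — none qualify.
Total: 288 + 0 = 288.

288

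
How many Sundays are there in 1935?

January 1, 1935 is a Tuesday.
From January 1, 1935 to December 31, 1935 is 365 days inclusive.
365 = 7 × 52 + 1, so there are 52 full weeks plus 1 extra day.
Each full week contributes one Sunday: 52 so far.
The 1 extra day is Tuesday — none qualify.
Total: 52 + 0 = 52.

52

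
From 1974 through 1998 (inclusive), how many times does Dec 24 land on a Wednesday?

Day of week of December 24 in each year:
1974: Tue, 1975: Wed ✓, 1976: Fri, 1977: Sat, 1978: Sun, 1979: Mon, 1980: Wed ✓, 1981: Thu, 1982: Fri, 1983: Sat, 1984: Mon, 1985: Tue, 1986: Wed ✓, 1987: Thu, 1988: Sat, 1989: Sun, 1990: Mon, 1991: Tue, 1992: Thu, 1993: Fri, 1994: Sat, 1995: Sun, 1996: Tue, 1997: Wed ✓, 1998: Thu
Wednesdays: 1975, 1980, 1986, 1997.

4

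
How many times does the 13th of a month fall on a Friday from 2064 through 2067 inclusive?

Friday-the-13ths by year:
2064: Jun
2065: Feb, Mar, Nov
2066: Aug
2067: May

6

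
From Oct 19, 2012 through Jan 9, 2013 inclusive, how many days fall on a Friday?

12 Fridays

Oct 19, 2012 is a Friday.
The range spans 83 days (inclusive of both endpoints).
83 = 7 × 11 + 6, so there are 11 full weeks plus 6 extra days.
Each full week contributes one Friday: 11 so far.
The 6 extra days are Friday, Saturday, Sunday, Monday, Tuesday, Wednesday — 1 of them qualifies.
Total: 11 + 1 = 12.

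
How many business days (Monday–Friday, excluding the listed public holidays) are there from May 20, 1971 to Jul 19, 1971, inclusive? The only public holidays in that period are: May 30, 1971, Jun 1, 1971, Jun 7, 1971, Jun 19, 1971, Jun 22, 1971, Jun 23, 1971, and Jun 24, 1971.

May 20, 1971 is a Thursday.
That's 61 days from start to end, counting both.
61 = 7 × 8 + 5, so there are 8 full weeks plus 5 extra days.
Each full week contributes 5 weekdays (Mon–Fri): 8 × 5 = 40.
The 5 extra days are Thu, Fri, Sat, Sun, Mon — 3 of them qualify.
Total: 40 + 3 = 43.
Holidays: May 30, 1971 (Sun); Jun 1, 1971 (Tue); Jun 7, 1971 (Mon); Jun 19, 1971 (Sat); Jun 22, 1971 (Tue); Jun 23, 1971 (Wed); Jun 24, 1971 (Thu).
5 of the 7 holidays fall on weekdays; the rest are weekends and were already excluded.
Business days: 43 − 5 = 38.

38 business days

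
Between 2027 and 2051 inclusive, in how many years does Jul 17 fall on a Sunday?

4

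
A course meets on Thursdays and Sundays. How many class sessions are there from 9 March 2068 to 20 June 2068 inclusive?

9 March 2068 is a Friday.
That's 104 days from start to end, counting both.
104 = 7 × 14 + 6, so there are 14 full weeks plus 6 extra days.
Each full week contributes 2 days from the set (Thu, Sun): 14 × 2 = 28.
The 6 extra days are Fri, Sat, Sun, Mon, Tue, Wed — 1 of them qualifies.
Total: 28 + 1 = 29.

29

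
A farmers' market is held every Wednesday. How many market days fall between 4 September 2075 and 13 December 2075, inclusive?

4 September 2075 is a Wednesday.
That's 101 days from start to end, counting both.
101 = 7 × 14 + 3, so there are 14 full weeks plus 3 extra days.
Each full week contributes one Wednesday: 14 so far.
The 3 extra days are Wednesday, Thursday, Friday — 1 of them qualifies.
Total: 14 + 1 = 15.

15 Wednesdays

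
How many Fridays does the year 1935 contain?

52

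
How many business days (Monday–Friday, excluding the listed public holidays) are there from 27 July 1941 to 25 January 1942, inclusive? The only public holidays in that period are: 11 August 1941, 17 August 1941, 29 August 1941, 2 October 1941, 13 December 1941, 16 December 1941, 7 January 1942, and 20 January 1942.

27 July 1941 is a Sunday.
That's 183 days from start to end, counting both.
183 = 7 × 26 + 1, so there are 26 full weeks plus 1 extra day.
Each full week contributes 5 weekdays (Mon–Fri): 26 × 5 = 130.
The 1 extra day is Sunday — none qualify.
Total: 130 + 0 = 130.
Holidays: 11 August 1941 (Mon); 17 August 1941 (Sun); 29 August 1941 (Fri); 2 October 1941 (Thu); 13 December 1941 (Sat); 16 December 1941 (Tue); 7 January 1942 (Wed); 20 January 1942 (Tue).
6 of the 8 holidays fall on weekdays; the rest are weekends and were already excluded.
Business days: 130 − 6 = 124.

124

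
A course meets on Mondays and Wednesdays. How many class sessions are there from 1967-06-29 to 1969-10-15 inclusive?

1967-06-29 is a Thursday.
From 1967-06-29 to 1969-10-15 is 840 days inclusive.
840 = 7 × 120, so the span is exactly 120 full weeks.
Each full week contributes 2 days from the set (Mon, Wed): 120 × 2 = 240.
Total: 240.

240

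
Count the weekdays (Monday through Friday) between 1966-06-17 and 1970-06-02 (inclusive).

1033

1966-06-17 is a Friday.
The range spans 1447 days (inclusive of both endpoints).
1447 = 7 × 206 + 5, so there are 206 full weeks plus 5 extra days.
Each full week contributes 5 weekdays (Mon–Fri): 206 × 5 = 1030.
The 5 extra days are Fri, Sat, Sun, Mon, Tue — 3 of them qualify.
Total: 1030 + 3 = 1033.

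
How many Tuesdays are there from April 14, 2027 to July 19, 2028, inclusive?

66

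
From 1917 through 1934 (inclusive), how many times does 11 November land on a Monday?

Day of week of November 11 in each year:
1917: Sun, 1918: Mon ✓, 1919: Tue, 1920: Thu, 1921: Fri, 1922: Sat, 1923: Sun, 1924: Tue, 1925: Wed, 1926: Thu, 1927: Fri, 1928: Sun, 1929: Mon ✓, 1930: Tue, 1931: Wed, 1932: Fri, 1933: Sat, 1934: Sun
Mondays: 1918, 1929.

2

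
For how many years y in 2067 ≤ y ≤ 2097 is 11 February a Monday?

Day of week of February 11 in each year:
2067: Fri, 2068: Sat, 2069: Mon ✓, 2070: Tue, 2071: Wed, 2072: Thu, 2073: Sat, 2074: Sun, 2075: Mon ✓, 2076: Tue, 2077: Thu, 2078: Fri, 2079: Sat, 2080: Sun, 2081: Tue, 2082: Wed, 2083: Thu, 2084: Fri, 2085: Sun, 2086: Mon ✓, 2087: Tue, 2088: Wed, 2089: Fri, 2090: Sat, 2091: Sun, 2092: Mon ✓, 2093: Wed, 2094: Thu, 2095: Fri, 2096: Sat, 2097: Mon ✓
Mondays: 2069, 2075, 2086, 2092, 2097.

5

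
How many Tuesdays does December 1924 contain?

Dec 1, 1924 is a Monday.
That's 31 days from start to end, counting both.
31 = 7 × 4 + 3, so there are 4 full weeks plus 3 extra days.
Each full week contributes one Tuesday: 4 so far.
The 3 extra days are Monday, Tuesday, Wednesday — 1 of them qualifies.
Total: 4 + 1 = 5.

5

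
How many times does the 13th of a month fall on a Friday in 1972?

The 13th falls on a Friday when the month's 13th has weekday Fri.
Jan 13 is Thu; Feb 13 is Sun; Mar 13 is Mon; Apr 13 is Thu; May 13 is Sat; Jun 13 is Tue; Jul 13 is Thu; Aug 13 is Sun; Sep 13 is Wed; Oct 13 is Fri ✓; Nov 13 is Mon; Dec 13 is Wed.
Friday the 13ths: Oct.

1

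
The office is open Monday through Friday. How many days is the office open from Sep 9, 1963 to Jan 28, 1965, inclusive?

364

Sep 9, 1963 is a Monday.
That's 508 days from start to end, counting both.
508 = 7 × 72 + 4, so there are 72 full weeks plus 4 extra days.
Each full week contributes 5 weekdays (Mon–Fri): 72 × 5 = 360.
The 4 extra days are Mon, Tue, Wed, Thu — 4 of them qualify.
Total: 360 + 4 = 364.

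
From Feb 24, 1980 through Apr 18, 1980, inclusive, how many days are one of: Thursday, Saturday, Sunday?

Feb 24, 1980 is a Sunday.
The range spans 55 days (inclusive of both endpoints).
55 = 7 × 7 + 6, so there are 7 full weeks plus 6 extra days.
Each full week contributes 3 days from the set (Thu, Sat, Sun): 7 × 3 = 21.
The 6 extra days are Sunday, Monday, Tuesday, Wednesday, Thursday, Friday — 2 of them qualify.
Total: 21 + 2 = 23.

23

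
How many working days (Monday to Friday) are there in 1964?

262 weekdays

January 1, 1964 is a Wednesday.
That's 366 days from start to end, counting both.
366 = 7 × 52 + 2, so there are 52 full weeks plus 2 extra days.
Each full week contributes 5 weekdays (Mon–Fri): 52 × 5 = 260.
The 2 extra days are Wed, Thu — 2 of them qualify.
Total: 260 + 2 = 262.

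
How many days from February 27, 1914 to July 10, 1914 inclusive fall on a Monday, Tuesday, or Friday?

February 27, 1914 is a Friday.
The range spans 134 days (inclusive of both endpoints).
134 = 7 × 19 + 1, so there are 19 full weeks plus 1 extra day.
Each full week contributes 3 days from the set (Mon, Tue, Fri): 19 × 3 = 57.
The 1 extra day is Fri — 1 of them qualifies.
Total: 57 + 1 = 58.

58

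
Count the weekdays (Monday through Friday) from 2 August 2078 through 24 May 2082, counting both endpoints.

994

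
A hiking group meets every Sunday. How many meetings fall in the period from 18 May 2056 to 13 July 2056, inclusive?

18 May 2056 is a Thursday.
That's 57 days from start to end, counting both.
57 = 7 × 8 + 1, so there are 8 full weeks plus 1 extra day.
Each full week contributes one Sunday: 8 so far.
The 1 extra day is Thursday — none qualify.
Total: 8 + 0 = 8.

8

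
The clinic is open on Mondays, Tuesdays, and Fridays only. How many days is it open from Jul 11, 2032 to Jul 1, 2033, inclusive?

Jul 11, 2032 is a Sunday.
From Jul 11, 2032 to Jul 1, 2033 is 356 days inclusive.
356 = 7 × 50 + 6, so there are 50 full weeks plus 6 extra days.
Each full week contributes 3 days from the set (Mon, Tue, Fri): 50 × 3 = 150.
The 6 extra days are Sunday, Monday, Tuesday, Wednesday, Thursday, Friday — 3 of them qualify.
Total: 150 + 3 = 153.

153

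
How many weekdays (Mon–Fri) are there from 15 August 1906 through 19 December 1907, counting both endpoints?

15 August 1906 is a Wednesday.
That's 492 days from start to end, counting both.
492 = 7 × 70 + 2, so there are 70 full weeks plus 2 extra days.
Each full week contributes 5 weekdays (Mon–Fri): 70 × 5 = 350.
The 2 extra days are Wednesday, Thursday — 2 of them qualify.
Total: 350 + 2 = 352.

352 weekdays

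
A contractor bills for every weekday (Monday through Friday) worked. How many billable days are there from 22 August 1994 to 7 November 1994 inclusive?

56

22 August 1994 is a Monday.
That's 78 days from start to end, counting both.
78 = 7 × 11 + 1, so there are 11 full weeks plus 1 extra day.
Each full week contributes 5 weekdays (Mon–Fri): 11 × 5 = 55.
The 1 extra day is Mon — 1 of them qualifies.
Total: 55 + 1 = 56.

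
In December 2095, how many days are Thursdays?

5

December 1, 2095 is a Thursday.
That's 31 days from start to end, counting both.
31 = 7 × 4 + 3, so there are 4 full weeks plus 3 extra days.
Each full week contributes one Thursday: 4 so far.
The 3 extra days are Thursday, Friday, Saturday — 1 of them qualifies.
Total: 4 + 1 = 5.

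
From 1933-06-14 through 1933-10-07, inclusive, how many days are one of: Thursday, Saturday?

1933-06-14 is a Wednesday.
The range spans 116 days (inclusive of both endpoints).
116 = 7 × 16 + 4, so there are 16 full weeks plus 4 extra days.
Each full week contributes 2 days from the set (Thu, Sat): 16 × 2 = 32.
The 4 extra days are Wed, Thu, Fri, Sat — 2 of them qualify.
Total: 32 + 2 = 34.

34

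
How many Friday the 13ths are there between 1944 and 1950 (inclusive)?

11

Friday-the-13ths by year:
1944: Oct
1945: Apr, Jul
1946: Sep, Dec
1947: Jun
1948: Feb, Aug
1949: May
1950: Jan, Oct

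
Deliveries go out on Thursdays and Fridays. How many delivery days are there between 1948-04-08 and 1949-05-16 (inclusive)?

116

1948-04-08 is a Thursday.
That's 404 days from start to end, counting both.
404 = 7 × 57 + 5, so there are 57 full weeks plus 5 extra days.
Each full week contributes 2 days from the set (Thu, Fri): 57 × 2 = 114.
The 5 extra days are Thursday, Friday, Saturday, Sunday, Monday — 2 of them qualify.
Total: 114 + 2 = 116.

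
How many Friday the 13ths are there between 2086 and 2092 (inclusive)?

11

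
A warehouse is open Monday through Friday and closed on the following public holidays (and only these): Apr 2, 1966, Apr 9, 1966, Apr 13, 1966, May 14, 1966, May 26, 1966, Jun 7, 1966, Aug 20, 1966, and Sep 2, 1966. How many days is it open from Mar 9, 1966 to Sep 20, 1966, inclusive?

Mar 9, 1966 is a Wednesday.
From Mar 9, 1966 to Sep 20, 1966 is 196 days inclusive.
196 = 7 × 28, so the span is exactly 28 full weeks.
Each full week contributes 5 weekdays (Mon–Fri): 28 × 5 = 140.
Holidays: Apr 2, 1966 (Sat); Apr 9, 1966 (Sat); Apr 13, 1966 (Wed); May 14, 1966 (Sat); May 26, 1966 (Thu); Jun 7, 1966 (Tue); Aug 20, 1966 (Sat); Sep 2, 1966 (Fri).
4 of the 8 holidays fall on weekdays; the rest are weekends and were already excluded.
Business days: 140 − 4 = 136.

136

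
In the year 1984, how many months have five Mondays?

A month has five Mondays exactly when Monday falls within its first (length − 28) days.
Jan: 31 days, starts Sun → 5 of Sun, Mon, Tue ✓
Feb: 29 days, starts Wed → 5 of Wed
Mar: 31 days, starts Thu → 5 of Thu, Fri, Sat
Apr: 30 days, starts Sun → 5 of Sun, Mon ✓
May: 31 days, starts Tue → 5 of Tue, Wed, Thu
Jun: 30 days, starts Fri → 5 of Fri, Sat
Jul: 31 days, starts Sun → 5 of Sun, Mon, Tue ✓
Aug: 31 days, starts Wed → 5 of Wed, Thu, Fri
Sep: 30 days, starts Sat → 5 of Sat, Sun
Oct: 31 days, starts Mon → 5 of Mon, Tue, Wed ✓
Nov: 30 days, starts Thu → 5 of Thu, Fri
Dec: 31 days, starts Sat → 5 of Sat, Sun, Mon ✓
Months with five Mondays: Jan, Apr, Jul, Oct, Dec.

5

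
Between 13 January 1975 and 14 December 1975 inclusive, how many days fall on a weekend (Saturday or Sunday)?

13 January 1975 is a Monday.
That's 336 days from start to end, counting both.
336 = 7 × 48, so the span is exactly 48 full weeks.
Each full week contributes 2 weekend days (Sat, Sun): 48 × 2 = 96.

96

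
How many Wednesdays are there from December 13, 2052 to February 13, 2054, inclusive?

61 Wednesdays

December 13, 2052 is a Friday.
That's 428 days from start to end, counting both.
428 = 7 × 61 + 1, so there are 61 full weeks plus 1 extra day.
Each full week contributes one Wednesday: 61 so far.
The 1 extra day is Fri — none qualify.
Total: 61 + 0 = 61.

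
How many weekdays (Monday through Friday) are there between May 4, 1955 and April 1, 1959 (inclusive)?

May 4, 1955 is a Wednesday.
From May 4, 1955 to April 1, 1959 is 1429 days inclusive.
1429 = 7 × 204 + 1, so there are 204 full weeks plus 1 extra day.
Each full week contributes 5 weekdays (Mon–Fri): 204 × 5 = 1020.
The 1 extra day is Wednesday — 1 of them qualifies.
Total: 1020 + 1 = 1021.

1021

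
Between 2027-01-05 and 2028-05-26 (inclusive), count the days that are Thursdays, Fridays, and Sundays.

2027-01-05 is a Tuesday.
That's 508 days from start to end, counting both.
508 = 7 × 72 + 4, so there are 72 full weeks plus 4 extra days.
Each full week contributes 3 days from the set (Thu, Fri, Sun): 72 × 3 = 216.
The 4 extra days are Tuesday, Wednesday, Thursday, Friday — 2 of them qualify.
Total: 216 + 2 = 218.

218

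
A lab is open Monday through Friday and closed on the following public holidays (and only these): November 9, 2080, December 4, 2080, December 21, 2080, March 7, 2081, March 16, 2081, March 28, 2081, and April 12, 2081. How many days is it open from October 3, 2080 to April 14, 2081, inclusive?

135

October 3, 2080 is a Thursday.
From October 3, 2080 to April 14, 2081 is 194 days inclusive.
194 = 7 × 27 + 5, so there are 27 full weeks plus 5 extra days.
Each full week contributes 5 weekdays (Mon–Fri): 27 × 5 = 135.
The 5 extra days are Thu, Fri, Sat, Sun, Mon — 3 of them qualify.
Total: 135 + 3 = 138.
Holidays: November 9, 2080 (Sat); December 4, 2080 (Wed); December 21, 2080 (Sat); March 7, 2081 (Fri); March 16, 2081 (Sun); March 28, 2081 (Fri); April 12, 2081 (Sat).
3 of the 7 holidays fall on weekdays; the rest are weekends and were already excluded.
Business days: 138 − 3 = 135.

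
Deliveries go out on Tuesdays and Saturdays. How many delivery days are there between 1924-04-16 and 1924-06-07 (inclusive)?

1924-04-16 is a Wednesday.
From 1924-04-16 to 1924-06-07 is 53 days inclusive.
53 = 7 × 7 + 4, so there are 7 full weeks plus 4 extra days.
Each full week contributes 2 days from the set (Tue, Sat): 7 × 2 = 14.
The 4 extra days are Wed, Thu, Fri, Sat — 1 of them qualifies.
Total: 14 + 1 = 15.

15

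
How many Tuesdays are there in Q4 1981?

1981-10-01 is a Thursday.
From 1981-10-01 to 1981-12-31 is 92 days inclusive.
92 = 7 × 13 + 1, so there are 13 full weeks plus 1 extra day.
Each full week contributes one Tuesday: 13 so far.
The 1 extra day is Thursday — none qualify.
Total: 13 + 0 = 13.

13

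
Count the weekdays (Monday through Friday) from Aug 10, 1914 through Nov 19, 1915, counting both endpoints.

335

Aug 10, 1914 is a Monday.
From Aug 10, 1914 to Nov 19, 1915 is 467 days inclusive.
467 = 7 × 66 + 5, so there are 66 full weeks plus 5 extra days.
Each full week contributes 5 weekdays (Mon–Fri): 66 × 5 = 330.
The 5 extra days are Mon, Tue, Wed, Thu, Fri — 5 of them qualify.
Total: 330 + 5 = 335.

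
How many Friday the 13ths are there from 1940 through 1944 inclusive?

Friday-the-13ths by year:
1940: Sep, Dec
1941: Jun
1942: Feb, Mar, Nov
1943: Aug
1944: Oct

8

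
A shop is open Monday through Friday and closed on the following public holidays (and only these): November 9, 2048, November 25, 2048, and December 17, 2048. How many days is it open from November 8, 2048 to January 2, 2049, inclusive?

37

November 8, 2048 is a Sunday.
The range spans 56 days (inclusive of both endpoints).
56 = 7 × 8, so the span is exactly 8 full weeks.
Each full week contributes 5 weekdays (Mon–Fri): 8 × 5 = 40.
Holidays: November 9, 2048 (Mon); November 25, 2048 (Wed); December 17, 2048 (Thu).
All 3 holidays fall on weekdays, so subtract 3.
Business days: 40 − 3 = 37.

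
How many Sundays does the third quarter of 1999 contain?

13

July 1, 1999 is a Thursday.
The range spans 92 days (inclusive of both endpoints).
92 = 7 × 13 + 1, so there are 13 full weeks plus 1 extra day.
Each full week contributes one Sunday: 13 so far.
The 1 extra day is Thursday — none qualify.
Total: 13 + 0 = 13.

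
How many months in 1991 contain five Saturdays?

A month has five Saturdays exactly when Saturday falls within its first (length − 28) days.
Jan: 31 days, starts Tue → 5 of Tue, Wed, Thu
Feb: 28 days, starts Fri → 5 of (none)
Mar: 31 days, starts Fri → 5 of Fri, Sat, Sun ✓
Apr: 30 days, starts Mon → 5 of Mon, Tue
May: 31 days, starts Wed → 5 of Wed, Thu, Fri
Jun: 30 days, starts Sat → 5 of Sat, Sun ✓
Jul: 31 days, starts Mon → 5 of Mon, Tue, Wed
Aug: 31 days, starts Thu → 5 of Thu, Fri, Sat ✓
Sep: 30 days, starts Sun → 5 of Sun, Mon
Oct: 31 days, starts Tue → 5 of Tue, Wed, Thu
Nov: 30 days, starts Fri → 5 of Fri, Sat ✓
Dec: 31 days, starts Sun → 5 of Sun, Mon, Tue
Months with five Saturdays: Mar, Jun, Aug, Nov.

4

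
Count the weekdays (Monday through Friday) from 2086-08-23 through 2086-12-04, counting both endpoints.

74 weekdays

2086-08-23 is a Friday.
That's 104 days from start to end, counting both.
104 = 7 × 14 + 6, so there are 14 full weeks plus 6 extra days.
Each full week contributes 5 weekdays (Mon–Fri): 14 × 5 = 70.
The 6 extra days are Friday, Saturday, Sunday, Monday, Tuesday, Wednesday — 4 of them qualify.
Total: 70 + 4 = 74.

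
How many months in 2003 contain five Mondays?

A month has five Mondays exactly when Monday falls within its first (length − 28) days.
Jan: 31 days, starts Wed → 5 of Wed, Thu, Fri
Feb: 28 days, starts Sat → 5 of (none)
Mar: 31 days, starts Sat → 5 of Sat, Sun, Mon ✓
Apr: 30 days, starts Tue → 5 of Tue, Wed
May: 31 days, starts Thu → 5 of Thu, Fri, Sat
Jun: 30 days, starts Sun → 5 of Sun, Mon ✓
Jul: 31 days, starts Tue → 5 of Tue, Wed, Thu
Aug: 31 days, starts Fri → 5 of Fri, Sat, Sun
Sep: 30 days, starts Mon → 5 of Mon, Tue ✓
Oct: 31 days, starts Wed → 5 of Wed, Thu, Fri
Nov: 30 days, starts Sat → 5 of Sat, Sun
Dec: 31 days, starts Mon → 5 of Mon, Tue, Wed ✓
Months with five Mondays: Mar, Jun, Sep, Dec.

4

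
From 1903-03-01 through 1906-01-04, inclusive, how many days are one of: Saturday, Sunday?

1903-03-01 is a Sunday.
From 1903-03-01 to 1906-01-04 is 1041 days inclusive.
1041 = 7 × 148 + 5, so there are 148 full weeks plus 5 extra days.
Each full week contributes 2 days from the set (Sat, Sun): 148 × 2 = 296.
The 5 extra days are Sunday, Monday, Tuesday, Wednesday, Thursday — 1 of them qualifies.
Total: 296 + 1 = 297.

297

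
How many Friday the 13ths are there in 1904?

1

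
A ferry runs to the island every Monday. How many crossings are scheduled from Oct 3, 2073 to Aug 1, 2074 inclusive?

Oct 3, 2073 is a Tuesday.
From Oct 3, 2073 to Aug 1, 2074 is 303 days inclusive.
303 = 7 × 43 + 2, so there are 43 full weeks plus 2 extra days.
Each full week contributes one Monday: 43 so far.
The 2 extra days are Tue, Wed — none qualify.
Total: 43 + 0 = 43.

43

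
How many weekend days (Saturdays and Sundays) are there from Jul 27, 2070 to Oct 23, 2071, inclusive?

129

Jul 27, 2070 is a Sunday.
That's 454 days from start to end, counting both.
454 = 7 × 64 + 6, so there are 64 full weeks plus 6 extra days.
Each full week contributes 2 weekend days (Sat, Sun): 64 × 2 = 128.
The 6 extra days are Sunday, Monday, Tuesday, Wednesday, Thursday, Friday — 1 of them qualifies.
Total: 128 + 1 = 129.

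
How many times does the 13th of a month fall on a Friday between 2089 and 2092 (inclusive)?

6

Friday-the-13ths by year:
2089: May
2090: Jan, Oct
2091: Apr, Jul
2092: Jun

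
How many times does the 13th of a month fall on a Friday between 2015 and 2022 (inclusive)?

Friday-the-13ths by year:
2015: Feb, Mar, Nov
2016: May
2017: Jan, Oct
2018: Apr, Jul
2019: Sep, Dec
2020: Mar, Nov
2021: Aug
2022: May

14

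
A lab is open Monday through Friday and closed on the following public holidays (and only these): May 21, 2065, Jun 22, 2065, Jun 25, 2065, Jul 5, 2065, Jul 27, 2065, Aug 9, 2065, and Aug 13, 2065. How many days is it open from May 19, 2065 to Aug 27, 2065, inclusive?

68 business days

May 19, 2065 is a Tuesday.
From May 19, 2065 to Aug 27, 2065 is 101 days inclusive.
101 = 7 × 14 + 3, so there are 14 full weeks plus 3 extra days.
Each full week contributes 5 weekdays (Mon–Fri): 14 × 5 = 70.
The 3 extra days are Tuesday, Wednesday, Thursday — 3 of them qualify.
Total: 70 + 3 = 73.
Holidays: May 21, 2065 (Thu); Jun 22, 2065 (Mon); Jun 25, 2065 (Thu); Jul 5, 2065 (Sun); Jul 27, 2065 (Mon); Aug 9, 2065 (Sun); Aug 13, 2065 (Thu).
5 of the 7 holidays fall on weekdays; the rest are weekends and were already excluded.
Business days: 73 − 5 = 68.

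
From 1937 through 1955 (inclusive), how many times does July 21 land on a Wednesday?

Day of week of July 21 in each year:
1937: Wed ✓, 1938: Thu, 1939: Fri, 1940: Sun, 1941: Mon, 1942: Tue, 1943: Wed ✓, 1944: Fri, 1945: Sat, 1946: Sun, 1947: Mon, 1948: Wed ✓, 1949: Thu, 1950: Fri, 1951: Sat, 1952: Mon, 1953: Tue, 1954: Wed ✓, 1955: Thu
Wednesdays: 1937, 1943, 1948, 1954.

4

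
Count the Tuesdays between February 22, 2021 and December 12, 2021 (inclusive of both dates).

42

February 22, 2021 is a Monday.
From February 22, 2021 to December 12, 2021 is 294 days inclusive.
294 = 7 × 42, so the span is exactly 42 full weeks.
Each full week contributes one Tuesday: 42 so far.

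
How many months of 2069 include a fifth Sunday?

A month has five Sundays exactly when Sunday falls within its first (length − 28) days.
Jan: 31 days, starts Tue → 5 of Tue, Wed, Thu
Feb: 28 days, starts Fri → 5 of (none)
Mar: 31 days, starts Fri → 5 of Fri, Sat, Sun ✓
Apr: 30 days, starts Mon → 5 of Mon, Tue
May: 31 days, starts Wed → 5 of Wed, Thu, Fri
Jun: 30 days, starts Sat → 5 of Sat, Sun ✓
Jul: 31 days, starts Mon → 5 of Mon, Tue, Wed
Aug: 31 days, starts Thu → 5 of Thu, Fri, Sat
Sep: 30 days, starts Sun → 5 of Sun, Mon ✓
Oct: 31 days, starts Tue → 5 of Tue, Wed, Thu
Nov: 30 days, starts Fri → 5 of Fri, Sat
Dec: 31 days, starts Sun → 5 of Sun, Mon, Tue ✓
Months with five Sundays: Mar, Jun, Sep, Dec.

4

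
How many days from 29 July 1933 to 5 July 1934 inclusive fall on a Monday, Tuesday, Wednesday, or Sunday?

196

29 July 1933 is a Saturday.
From 29 July 1933 to 5 July 1934 is 342 days inclusive.
342 = 7 × 48 + 6, so there are 48 full weeks plus 6 extra days.
Each full week contributes 4 days from the set (Mon, Tue, Wed, Sun): 48 × 4 = 192.
The 6 extra days are Sat, Sun, Mon, Tue, Wed, Thu — 4 of them qualify.
Total: 192 + 4 = 196.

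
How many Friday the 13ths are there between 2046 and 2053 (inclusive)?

13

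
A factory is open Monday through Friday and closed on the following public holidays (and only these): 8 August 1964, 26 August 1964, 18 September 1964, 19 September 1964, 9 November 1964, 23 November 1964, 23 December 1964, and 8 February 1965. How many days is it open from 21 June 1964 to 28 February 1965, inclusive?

174

21 June 1964 is a Sunday.
That's 253 days from start to end, counting both.
253 = 7 × 36 + 1, so there are 36 full weeks plus 1 extra day.
Each full week contributes 5 weekdays (Mon–Fri): 36 × 5 = 180.
The 1 extra day is Sun — none qualify.
Total: 180 + 0 = 180.
Holidays: 8 August 1964 (Sat); 26 August 1964 (Wed); 18 September 1964 (Fri); 19 September 1964 (Sat); 9 November 1964 (Mon); 23 November 1964 (Mon); 23 December 1964 (Wed); 8 February 1965 (Mon).
6 of the 8 holidays fall on weekdays; the rest are weekends and were already excluded.
Business days: 180 − 6 = 174.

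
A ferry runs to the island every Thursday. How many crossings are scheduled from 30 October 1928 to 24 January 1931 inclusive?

117

30 October 1928 is a Tuesday.
From 30 October 1928 to 24 January 1931 is 817 days inclusive.
817 = 7 × 116 + 5, so there are 116 full weeks plus 5 extra days.
Each full week contributes one Thursday: 116 so far.
The 5 extra days are Tuesday, Wednesday, Thursday, Friday, Saturday — 1 of them qualifies.
Total: 116 + 1 = 117.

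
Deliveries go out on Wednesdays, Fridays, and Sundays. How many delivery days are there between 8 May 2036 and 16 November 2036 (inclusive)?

83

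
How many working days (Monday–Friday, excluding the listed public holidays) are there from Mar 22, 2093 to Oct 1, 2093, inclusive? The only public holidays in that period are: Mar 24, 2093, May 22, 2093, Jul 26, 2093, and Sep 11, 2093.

Mar 22, 2093 is a Sunday.
From Mar 22, 2093 to Oct 1, 2093 is 194 days inclusive.
194 = 7 × 27 + 5, so there are 27 full weeks plus 5 extra days.
Each full week contributes 5 weekdays (Mon–Fri): 27 × 5 = 135.
The 5 extra days are Sun, Mon, Tue, Wed, Thu — 4 of them qualify.
Total: 135 + 4 = 139.
Holidays: Mar 24, 2093 (Tue); May 22, 2093 (Fri); Jul 26, 2093 (Sun); Sep 11, 2093 (Fri).
3 of the 4 holidays fall on weekdays; the rest are weekends and were already excluded.
Business days: 139 − 3 = 136.

136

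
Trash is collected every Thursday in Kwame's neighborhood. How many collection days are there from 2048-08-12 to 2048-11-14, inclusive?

2048-08-12 is a Wednesday.
That's 95 days from start to end, counting both.
95 = 7 × 13 + 4, so there are 13 full weeks plus 4 extra days.
Each full week contributes one Thursday: 13 so far.
The 4 extra days are Wed, Thu, Fri, Sat — 1 of them qualifies.
Total: 13 + 1 = 14.

14 Thursdays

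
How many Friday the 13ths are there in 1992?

The 13th falls on a Friday when the month's 13th has weekday Fri.
Jan 13 is Mon; Feb 13 is Thu; Mar 13 is Fri ✓; Apr 13 is Mon; May 13 is Wed; Jun 13 is Sat; Jul 13 is Mon; Aug 13 is Thu; Sep 13 is Sun; Oct 13 is Tue; Nov 13 is Fri ✓; Dec 13 is Sun.
Friday the 13ths: Mar, Nov.

2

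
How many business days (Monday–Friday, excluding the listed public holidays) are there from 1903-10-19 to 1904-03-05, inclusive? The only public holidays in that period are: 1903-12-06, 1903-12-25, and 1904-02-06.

99

1903-10-19 is a Monday.
The range spans 139 days (inclusive of both endpoints).
139 = 7 × 19 + 6, so there are 19 full weeks plus 6 extra days.
Each full week contributes 5 weekdays (Mon–Fri): 19 × 5 = 95.
The 6 extra days are Mon, Tue, Wed, Thu, Fri, Sat — 5 of them qualify.
Total: 95 + 5 = 100.
Holidays: 1903-12-06 (Sun); 1903-12-25 (Fri); 1904-02-06 (Sat).
1 of the 3 holidays fall on weekdays; the rest are weekends and were already excluded.
Business days: 100 − 1 = 99.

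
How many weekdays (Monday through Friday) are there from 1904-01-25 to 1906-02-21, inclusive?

543 weekdays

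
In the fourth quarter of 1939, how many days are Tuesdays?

October 1, 1939 is a Sunday.
From October 1, 1939 to December 31, 1939 is 92 days inclusive.
92 = 7 × 13 + 1, so there are 13 full weeks plus 1 extra day.
Each full week contributes one Tuesday: 13 so far.
The 1 extra day is Sunday — none qualify.
Total: 13 + 0 = 13.

13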